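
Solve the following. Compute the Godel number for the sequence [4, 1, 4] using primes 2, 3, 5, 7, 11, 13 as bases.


Encode each element as an exponent of the corresponding prime:
  2^4 = 16
  3^1 = 3
  5^4 = 625
Product = 16 * 3 * 625 = 30000

30000


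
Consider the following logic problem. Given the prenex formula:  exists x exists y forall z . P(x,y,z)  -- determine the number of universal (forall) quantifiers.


Quantifier prefix: exists x exists y forall z
Mark each quantifier type:
  E E U
Universal count = 1, Existential count = 2
Asked for universal (forall) quantifiers: 1

1


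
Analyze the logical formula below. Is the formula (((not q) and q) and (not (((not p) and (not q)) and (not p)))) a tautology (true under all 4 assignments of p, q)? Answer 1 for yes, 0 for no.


Check all 4 assignments:
p=0, q=0: 0
p=0, q=1: 0
p=1, q=0: 0
p=1, q=1: 0
Satisfying count = 0/4.
Tautology iff count = 4: no.

0


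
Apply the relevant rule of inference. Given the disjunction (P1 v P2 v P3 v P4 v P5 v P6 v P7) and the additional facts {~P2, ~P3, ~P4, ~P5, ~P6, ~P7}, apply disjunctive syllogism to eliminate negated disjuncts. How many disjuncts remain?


Original disjuncts (7): P1, P2, P3, P4, P5, P6, P7
Negated (eliminate): ~P2, ~P3, ~P4, ~P5, ~P6, ~P7
Remaining disjuncts: P1
Count = 7 - 6 = 1

1


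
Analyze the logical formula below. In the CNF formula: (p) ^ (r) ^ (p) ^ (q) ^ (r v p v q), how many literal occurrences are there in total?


Counting literals in each clause:
Clause 1: 1 literal(s)
Clause 2: 1 literal(s)
Clause 3: 1 literal(s)
Clause 4: 1 literal(s)
Clause 5: 3 literal(s)
Total = 7

7


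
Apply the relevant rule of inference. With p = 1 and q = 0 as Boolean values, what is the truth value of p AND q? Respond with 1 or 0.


p = 1, q = 0
Operation: p AND q
Evaluate: 1 AND 0 = 0

0


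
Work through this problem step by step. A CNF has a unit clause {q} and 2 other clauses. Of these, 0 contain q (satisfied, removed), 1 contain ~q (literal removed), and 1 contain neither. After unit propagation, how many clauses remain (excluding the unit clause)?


Satisfied (removed): 0
Shortened (remain): 1
Unchanged (remain): 1
Remaining = 1 + 1 = 2

2


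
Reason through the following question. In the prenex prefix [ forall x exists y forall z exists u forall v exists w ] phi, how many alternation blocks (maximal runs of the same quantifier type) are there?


Quantifier-type sequence: A E A E A E  (A=forall, E=exists)
Group into maximal same-type runs:
  Ax1 | Ex1 | Ax1 | Ex1 | Ax1 | Ex1
Number of blocks = 6

6


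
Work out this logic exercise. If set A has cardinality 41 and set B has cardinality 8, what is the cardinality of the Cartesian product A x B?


The Cartesian product A x B contains all ordered pairs (a, b).
|A x B| = |A| * |B| = 41 * 8 = 328

328


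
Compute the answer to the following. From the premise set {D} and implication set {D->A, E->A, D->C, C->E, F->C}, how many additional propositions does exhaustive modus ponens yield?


Initial facts: {D}
Apply modus ponens to closure:
  D and D->A  =>  A
  D and D->C  =>  C
  C and C->E  =>  E
Final known: {A, C, D, E}
New propositions: {A, C, E}
Count = 3

3


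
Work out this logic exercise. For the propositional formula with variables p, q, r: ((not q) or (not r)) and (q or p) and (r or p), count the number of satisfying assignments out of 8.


Evaluate all 8 assignments for p, q, r:
p=0, q=0, r=0: 0
p=0, q=0, r=1: 0
p=0, q=1, r=0: 0
p=0, q=1, r=1: 0
p=1, q=0, r=0: 1
p=1, q=0, r=1: 1
p=1, q=1, r=0: 1
p=1, q=1, r=1: 0
Satisfying count = 3

3


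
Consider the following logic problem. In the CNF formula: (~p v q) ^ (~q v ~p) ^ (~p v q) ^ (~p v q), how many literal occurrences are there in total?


Counting literals in each clause:
Clause 1: 2 literal(s)
Clause 2: 2 literal(s)
Clause 3: 2 literal(s)
Clause 4: 2 literal(s)
Total = 8

8


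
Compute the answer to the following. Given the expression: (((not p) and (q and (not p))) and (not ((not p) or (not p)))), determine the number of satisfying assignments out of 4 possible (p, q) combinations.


Check all 4 assignments:
p=0, q=0: 0
p=0, q=1: 0
p=1, q=0: 0
p=1, q=1: 0
Count of True = 0

0


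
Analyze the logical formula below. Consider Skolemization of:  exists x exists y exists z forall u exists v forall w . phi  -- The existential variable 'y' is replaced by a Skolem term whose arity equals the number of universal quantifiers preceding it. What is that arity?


Quantifier prefix: exists x exists y exists z forall u exists v forall w
'y' is existentially quantified at position 2.
No universal quantifiers precede it.
Skolem function arity = 0 (a Skolem constant)

0


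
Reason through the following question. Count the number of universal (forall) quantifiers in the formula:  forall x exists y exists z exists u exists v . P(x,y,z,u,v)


Quantifier prefix: forall x exists y exists z exists u exists v
Mark each quantifier type:
  U E E E E
Universal count = 1, Existential count = 4
Asked for universal (forall) quantifiers: 1

1


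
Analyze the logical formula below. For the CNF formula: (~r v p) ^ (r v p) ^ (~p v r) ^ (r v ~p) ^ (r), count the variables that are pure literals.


Check each variable for pure literal status:
p: mixed (not pure)
q: absent (not pure)
r: mixed (not pure)
Pure literal count = 0

0


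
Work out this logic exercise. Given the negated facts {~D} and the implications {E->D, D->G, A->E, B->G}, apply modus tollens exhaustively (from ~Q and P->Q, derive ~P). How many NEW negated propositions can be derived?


Initial negated facts: {~D}
Apply modus tollens to closure:
  ~D and E->D  =>  ~E
  ~E and A->E  =>  ~A
Final negated: {~A, ~D, ~E}
New negations: {~A, ~E}
Count = 2

2


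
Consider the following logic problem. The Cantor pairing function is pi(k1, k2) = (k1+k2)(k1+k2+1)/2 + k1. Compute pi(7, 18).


k1 + k2 = 25
(k1+k2)(k1+k2+1)/2 = 25 * 26 / 2 = 325
pi = 325 + 7 = 332

332


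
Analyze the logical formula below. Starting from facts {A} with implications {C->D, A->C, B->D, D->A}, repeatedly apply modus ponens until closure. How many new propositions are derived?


Initial facts: {A}
Apply modus ponens to closure:
  A and A->C  =>  C
  C and C->D  =>  D
Final known: {A, C, D}
New propositions: {C, D}
Count = 2

2


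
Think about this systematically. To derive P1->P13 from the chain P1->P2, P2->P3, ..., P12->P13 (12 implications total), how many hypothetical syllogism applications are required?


With 12 implications in a chain connecting 13 propositions:
P1->P2, P2->P3, ..., P12->P13
Steps needed = (number of implications) - 1 = 12 - 1 = 11

11


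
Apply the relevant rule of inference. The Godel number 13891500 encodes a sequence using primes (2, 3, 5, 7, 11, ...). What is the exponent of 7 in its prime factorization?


Factorize 13891500 by dividing by 7 repeatedly.
Division steps: 7 divides 13891500 exactly 3 time(s).
Exponent of 7 = 3

3


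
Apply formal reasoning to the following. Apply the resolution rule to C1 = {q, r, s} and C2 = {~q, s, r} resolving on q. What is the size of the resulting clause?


Remove q from C1 and ~q from C2.
C1 remainder: {r, s}
C2 remainder: {s, r}
Union (resolvent): {r, s}
Resolvent has 2 literal(s).

2


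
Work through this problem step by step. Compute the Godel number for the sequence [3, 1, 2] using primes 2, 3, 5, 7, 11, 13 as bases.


Encode each element as an exponent of the corresponding prime:
  2^3 = 8
  3^1 = 3
  5^2 = 25
Product = 8 * 3 * 25 = 600

600


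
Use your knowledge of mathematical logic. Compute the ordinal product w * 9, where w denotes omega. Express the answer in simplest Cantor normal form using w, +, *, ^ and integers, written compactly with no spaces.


Compute w * 9.
Ordinal * is associative and left-distributive over +, but NOT commutative; for finite n>1, n*w = w but w*n stays w*n.
w * 9 means 9 copies of w concatenated: w*9.
Result = w*9

w*9


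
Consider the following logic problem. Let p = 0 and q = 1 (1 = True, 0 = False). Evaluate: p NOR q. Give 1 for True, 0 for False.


p = 0, q = 1
Operation: p NOR q
Evaluate: 0 NOR 1 = 0

0


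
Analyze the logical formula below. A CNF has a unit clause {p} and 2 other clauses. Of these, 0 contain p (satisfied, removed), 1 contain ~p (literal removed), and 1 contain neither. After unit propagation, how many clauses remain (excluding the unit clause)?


Satisfied (removed): 0
Shortened (remain): 1
Unchanged (remain): 1
Remaining = 1 + 1 = 2

2


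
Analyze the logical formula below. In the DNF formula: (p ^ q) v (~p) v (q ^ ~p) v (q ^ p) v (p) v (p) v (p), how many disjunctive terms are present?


A DNF formula is a disjunction of terms (conjunctions).
Terms are separated by v.
Counting the disjuncts: 7 terms.

7


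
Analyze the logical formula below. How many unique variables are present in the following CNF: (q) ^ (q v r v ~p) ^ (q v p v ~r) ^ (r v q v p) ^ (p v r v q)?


Identify each variable that appears in the formula.
Variables found: p, q, r
Count = 3

3


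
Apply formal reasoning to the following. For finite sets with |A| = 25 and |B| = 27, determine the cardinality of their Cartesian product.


The Cartesian product A x B contains all ordered pairs (a, b).
|A x B| = |A| * |B| = 25 * 27 = 675

675


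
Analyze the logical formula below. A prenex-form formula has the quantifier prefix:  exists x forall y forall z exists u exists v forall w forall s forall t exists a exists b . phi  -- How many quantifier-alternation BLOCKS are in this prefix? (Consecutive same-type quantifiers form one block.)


Quantifier-type sequence: E A A E E A A A E E  (A=forall, E=exists)
Group into maximal same-type runs:
  Ex1 | Ax2 | Ex2 | Ax3 | Ex2
Number of blocks = 5

5


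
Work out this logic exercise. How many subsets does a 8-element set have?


The power set of a set with n elements has 2^n elements.
|P(S)| = 2^8 = 256

256


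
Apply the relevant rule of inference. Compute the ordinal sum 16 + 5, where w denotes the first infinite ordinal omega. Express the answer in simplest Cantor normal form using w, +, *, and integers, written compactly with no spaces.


Compute 16 + 5.
Ordinal + is associative but NOT commutative; for finite n>0, n + w = w but w + n stays w+n.
Both operands finite; ordinal + agrees with natural +: 16 + 5 = 21.
Result = 21

21


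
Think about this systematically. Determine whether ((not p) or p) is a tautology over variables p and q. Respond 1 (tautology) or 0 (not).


Check all 4 assignments:
p=0, q=0: 1
p=0, q=1: 1
p=1, q=0: 1
p=1, q=1: 1
Satisfying count = 4/4.
Tautology iff count = 4: yes.

1


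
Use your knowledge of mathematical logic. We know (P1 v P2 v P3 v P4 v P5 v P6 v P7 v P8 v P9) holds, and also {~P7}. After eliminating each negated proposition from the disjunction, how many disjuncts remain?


Original disjuncts (9): P1, P2, P3, P4, P5, P6, P7, P8, P9
Negated (eliminate): ~P7
Remaining disjuncts: P1, P2, P3, P4, P5, P6, P8, P9
Count = 9 - 1 = 8

8


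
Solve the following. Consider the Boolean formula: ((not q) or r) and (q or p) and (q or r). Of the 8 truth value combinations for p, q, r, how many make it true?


Evaluate all 8 assignments for p, q, r:
p=0, q=0, r=0: 0
p=0, q=0, r=1: 0
p=0, q=1, r=0: 0
p=0, q=1, r=1: 1
p=1, q=0, r=0: 0
p=1, q=0, r=1: 1
p=1, q=1, r=0: 0
p=1, q=1, r=1: 1
Satisfying count = 3

3


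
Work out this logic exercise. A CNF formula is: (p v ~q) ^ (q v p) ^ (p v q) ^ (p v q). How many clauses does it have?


A CNF formula is a conjunction of clauses.
Clauses are separated by ^.
Counting the conjuncts: 4 clauses.

4


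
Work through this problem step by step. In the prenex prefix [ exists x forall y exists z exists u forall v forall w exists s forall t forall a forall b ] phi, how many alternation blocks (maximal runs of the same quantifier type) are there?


Quantifier-type sequence: E A E E A A E A A A  (A=forall, E=exists)
Group into maximal same-type runs:
  Ex1 | Ax1 | Ex2 | Ax2 | Ex1 | Ax3
Number of blocks = 6

6


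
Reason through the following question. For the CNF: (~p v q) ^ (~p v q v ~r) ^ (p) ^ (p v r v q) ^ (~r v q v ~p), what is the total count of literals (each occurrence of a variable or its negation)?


Counting literals in each clause:
Clause 1: 2 literal(s)
Clause 2: 3 literal(s)
Clause 3: 1 literal(s)
Clause 4: 3 literal(s)
Clause 5: 3 literal(s)
Total = 12

12


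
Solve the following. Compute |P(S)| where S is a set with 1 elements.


The power set of a set with n elements has 2^n elements.
|P(S)| = 2^1 = 2

2


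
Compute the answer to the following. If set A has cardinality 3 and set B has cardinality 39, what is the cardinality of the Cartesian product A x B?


The Cartesian product A x B contains all ordered pairs (a, b).
|A x B| = |A| * |B| = 3 * 39 = 117

117


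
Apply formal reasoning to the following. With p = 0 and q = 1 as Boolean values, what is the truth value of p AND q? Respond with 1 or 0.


p = 0, q = 1
Operation: p AND q
Evaluate: 0 AND 1 = 0

0


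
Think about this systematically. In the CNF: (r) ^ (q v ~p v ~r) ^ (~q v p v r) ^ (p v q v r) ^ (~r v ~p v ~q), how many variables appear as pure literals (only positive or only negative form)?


Check each variable for pure literal status:
p: mixed (not pure)
q: mixed (not pure)
r: mixed (not pure)
Pure literal count = 0

0


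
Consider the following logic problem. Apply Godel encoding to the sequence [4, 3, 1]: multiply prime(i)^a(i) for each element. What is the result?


Encode each element as an exponent of the corresponding prime:
  2^4 = 16
  3^3 = 27
  5^1 = 5
Product = 16 * 27 * 5 = 2160

2160


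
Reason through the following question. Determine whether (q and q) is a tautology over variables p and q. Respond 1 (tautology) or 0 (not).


Check all 4 assignments:
p=0, q=0: 0
p=0, q=1: 1
p=1, q=0: 0
p=1, q=1: 1
Satisfying count = 2/4.
Tautology iff count = 4: no.

0


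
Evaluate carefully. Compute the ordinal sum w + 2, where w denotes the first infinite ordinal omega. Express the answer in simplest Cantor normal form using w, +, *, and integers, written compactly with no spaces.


Compute w + 2.
Ordinal + is associative but NOT commutative; for finite n>0, n + w = w but w + n stays w+n.
w + 2 is already in normal form (a successor ordinal beyond w).
Result = w+2

w+2


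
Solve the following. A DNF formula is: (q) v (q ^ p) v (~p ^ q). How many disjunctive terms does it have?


A DNF formula is a disjunction of terms (conjunctions).
Terms are separated by v.
Counting the disjuncts: 3 terms.

3


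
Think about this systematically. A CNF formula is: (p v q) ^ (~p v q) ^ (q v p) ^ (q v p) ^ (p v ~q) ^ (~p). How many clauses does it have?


A CNF formula is a conjunction of clauses.
Clauses are separated by ^.
Counting the conjuncts: 6 clauses.

6


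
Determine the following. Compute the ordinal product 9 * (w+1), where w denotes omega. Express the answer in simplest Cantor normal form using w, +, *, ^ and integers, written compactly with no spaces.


Compute 9 * (w+1).
Ordinal * is associative and left-distributive over +, but NOT commutative; for finite n>1, n*w = w but w*n stays w*n.
By left-distributivity: 9 * (w+1) = 9*w + 9*1 = w + 9 = w+9.
Result = w+9

w+9


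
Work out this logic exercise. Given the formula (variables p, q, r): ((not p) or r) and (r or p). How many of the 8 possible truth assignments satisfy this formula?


Evaluate all 8 assignments for p, q, r:
p=0, q=0, r=0: 0
p=0, q=0, r=1: 1
p=0, q=1, r=0: 0
p=0, q=1, r=1: 1
p=1, q=0, r=0: 0
p=1, q=0, r=1: 1
p=1, q=1, r=0: 0
p=1, q=1, r=1: 1
Satisfying count = 4

4


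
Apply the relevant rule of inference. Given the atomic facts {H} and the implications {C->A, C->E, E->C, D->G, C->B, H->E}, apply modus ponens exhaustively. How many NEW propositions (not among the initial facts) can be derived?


Initial facts: {H}
Apply modus ponens to closure:
  H and H->E  =>  E
  E and E->C  =>  C
  C and C->B  =>  B
  C and C->A  =>  A
Final known: {A, B, C, E, H}
New propositions: {A, B, C, E}
Count = 4

4


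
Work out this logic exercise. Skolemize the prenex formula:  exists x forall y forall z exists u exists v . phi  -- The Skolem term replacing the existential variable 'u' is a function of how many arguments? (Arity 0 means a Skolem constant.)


Quantifier prefix: exists x forall y forall z exists u exists v
'u' is existentially quantified at position 4.
Universal variables preceding it: y, z
Skolem function arity = 2

2


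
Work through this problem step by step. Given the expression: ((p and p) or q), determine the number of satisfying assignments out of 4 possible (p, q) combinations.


Check all 4 assignments:
p=0, q=0: 0
p=0, q=1: 1
p=1, q=0: 1
p=1, q=1: 1
Count of True = 3

3


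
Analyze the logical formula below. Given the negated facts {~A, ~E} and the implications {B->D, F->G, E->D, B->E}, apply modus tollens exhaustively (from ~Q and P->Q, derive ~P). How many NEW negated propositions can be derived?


Initial negated facts: {~A, ~E}
Apply modus tollens to closure:
  ~E and B->E  =>  ~B
Final negated: {~A, ~B, ~E}
New negations: {~B}
Count = 1

1


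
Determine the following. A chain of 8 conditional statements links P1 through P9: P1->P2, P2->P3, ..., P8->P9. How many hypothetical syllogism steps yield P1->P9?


With 8 implications in a chain connecting 9 propositions:
P1->P2, P2->P3, ..., P8->P9
Steps needed = (number of implications) - 1 = 8 - 1 = 7

7


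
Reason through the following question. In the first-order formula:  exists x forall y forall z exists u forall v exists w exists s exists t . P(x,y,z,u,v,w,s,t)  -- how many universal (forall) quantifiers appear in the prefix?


Quantifier prefix: exists x forall y forall z exists u forall v exists w exists s exists t
Mark each quantifier type:
  E U U E U E E E
Universal count = 3, Existential count = 5
Asked for universal (forall) quantifiers: 3

3


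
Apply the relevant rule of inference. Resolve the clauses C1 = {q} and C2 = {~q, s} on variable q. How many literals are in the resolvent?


Remove q from C1 and ~q from C2.
C1 remainder: {}
C2 remainder: {s}
Union (resolvent): {s}
Resolvent has 1 literal(s).

1


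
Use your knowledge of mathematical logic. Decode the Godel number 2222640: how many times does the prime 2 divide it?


Factorize 2222640 by dividing by 2 repeatedly.
Division steps: 2 divides 2222640 exactly 4 time(s).
Exponent of 2 = 4

4


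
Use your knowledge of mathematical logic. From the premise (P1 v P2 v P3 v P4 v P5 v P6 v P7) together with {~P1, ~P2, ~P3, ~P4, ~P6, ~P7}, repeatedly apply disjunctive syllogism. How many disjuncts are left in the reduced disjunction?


Original disjuncts (7): P1, P2, P3, P4, P5, P6, P7
Negated (eliminate): ~P1, ~P2, ~P3, ~P4, ~P6, ~P7
Remaining disjuncts: P5
Count = 7 - 6 = 1

1


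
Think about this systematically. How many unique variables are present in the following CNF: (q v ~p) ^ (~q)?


Identify each variable that appears in the formula.
Variables found: p, q
Count = 2

2


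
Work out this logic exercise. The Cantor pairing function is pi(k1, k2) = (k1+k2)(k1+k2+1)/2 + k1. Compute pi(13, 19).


k1 + k2 = 32
(k1+k2)(k1+k2+1)/2 = 32 * 33 / 2 = 528
pi = 528 + 13 = 541

541


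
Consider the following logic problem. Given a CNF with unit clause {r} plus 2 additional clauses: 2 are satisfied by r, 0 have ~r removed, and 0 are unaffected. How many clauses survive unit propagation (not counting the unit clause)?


Satisfied (removed): 2
Shortened (remain): 0
Unchanged (remain): 0
Remaining = 0 + 0 = 0

0


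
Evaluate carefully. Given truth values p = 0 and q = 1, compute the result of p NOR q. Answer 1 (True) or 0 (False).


p = 0, q = 1
Operation: p NOR q
Evaluate: 0 NOR 1 = 0

0


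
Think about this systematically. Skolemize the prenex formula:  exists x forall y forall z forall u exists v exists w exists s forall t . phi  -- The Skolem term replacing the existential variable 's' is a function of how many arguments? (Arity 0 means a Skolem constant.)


Quantifier prefix: exists x forall y forall z forall u exists v exists w exists s forall t
's' is existentially quantified at position 7.
Universal variables preceding it: y, z, u
Skolem function arity = 3

3


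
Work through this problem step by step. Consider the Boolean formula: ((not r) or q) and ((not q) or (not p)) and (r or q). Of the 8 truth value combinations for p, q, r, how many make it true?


Evaluate all 8 assignments for p, q, r:
p=0, q=0, r=0: 0
p=0, q=0, r=1: 0
p=0, q=1, r=0: 1
p=0, q=1, r=1: 1
p=1, q=0, r=0: 0
p=1, q=0, r=1: 0
p=1, q=1, r=0: 0
p=1, q=1, r=1: 0
Satisfying count = 2

2


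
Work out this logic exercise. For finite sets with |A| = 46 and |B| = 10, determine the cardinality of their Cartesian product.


The Cartesian product A x B contains all ordered pairs (a, b).
|A x B| = |A| * |B| = 46 * 10 = 460

460


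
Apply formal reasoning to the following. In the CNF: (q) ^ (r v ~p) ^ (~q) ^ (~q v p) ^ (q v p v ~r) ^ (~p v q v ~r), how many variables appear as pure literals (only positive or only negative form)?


Check each variable for pure literal status:
p: mixed (not pure)
q: mixed (not pure)
r: mixed (not pure)
Pure literal count = 0

0


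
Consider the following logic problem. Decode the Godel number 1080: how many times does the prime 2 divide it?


Factorize 1080 by dividing by 2 repeatedly.
Division steps: 2 divides 1080 exactly 3 time(s).
Exponent of 2 = 3

3


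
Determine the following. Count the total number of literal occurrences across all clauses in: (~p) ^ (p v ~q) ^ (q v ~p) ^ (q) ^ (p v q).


Counting literals in each clause:
Clause 1: 1 literal(s)
Clause 2: 2 literal(s)
Clause 3: 2 literal(s)
Clause 4: 1 literal(s)
Clause 5: 2 literal(s)
Total = 8

8


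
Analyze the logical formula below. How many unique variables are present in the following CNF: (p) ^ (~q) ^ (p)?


Identify each variable that appears in the formula.
Variables found: p, q
Count = 2

2


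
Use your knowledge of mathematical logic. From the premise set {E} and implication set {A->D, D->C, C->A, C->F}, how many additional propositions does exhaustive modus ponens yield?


Initial facts: {E}
Apply modus ponens to closure:
  (no implication fires)
Final known: {E}
New propositions: {(none)}
Count = 0

0


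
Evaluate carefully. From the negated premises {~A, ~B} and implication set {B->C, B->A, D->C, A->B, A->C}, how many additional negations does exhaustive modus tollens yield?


Initial negated facts: {~A, ~B}
Apply modus tollens to closure:
  (no implication fires)
Final negated: {~A, ~B}
New negations: {(none)}
Count = 0

0


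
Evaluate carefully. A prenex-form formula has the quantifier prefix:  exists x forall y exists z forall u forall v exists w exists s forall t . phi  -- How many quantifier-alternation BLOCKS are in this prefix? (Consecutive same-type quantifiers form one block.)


Quantifier-type sequence: E A E A A E E A  (A=forall, E=exists)
Group into maximal same-type runs:
  Ex1 | Ax1 | Ex1 | Ax2 | Ex2 | Ax1
Number of blocks = 6

6


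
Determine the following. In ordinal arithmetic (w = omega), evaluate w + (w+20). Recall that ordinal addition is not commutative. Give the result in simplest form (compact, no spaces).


Compute w + (w+20).
Ordinal + is associative but NOT commutative; for finite n>0, n + w = w but w + n stays w+n.
w + (w+20) = (w+w) + 20 = w*2+20.
Result = w*2+20

w*2+20


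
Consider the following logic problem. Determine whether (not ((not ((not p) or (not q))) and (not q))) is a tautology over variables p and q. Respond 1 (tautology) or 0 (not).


Check all 4 assignments:
p=0, q=0: 1
p=0, q=1: 1
p=1, q=0: 1
p=1, q=1: 1
Satisfying count = 4/4.
Tautology iff count = 4: yes.

1


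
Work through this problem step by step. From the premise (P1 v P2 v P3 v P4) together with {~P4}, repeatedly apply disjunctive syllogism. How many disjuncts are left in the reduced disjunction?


Original disjuncts (4): P1, P2, P3, P4
Negated (eliminate): ~P4
Remaining disjuncts: P1, P2, P3
Count = 4 - 1 = 3

3


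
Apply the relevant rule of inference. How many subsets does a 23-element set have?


The power set of a set with n elements has 2^n elements.
|P(S)| = 2^23 = 8388608

8388608


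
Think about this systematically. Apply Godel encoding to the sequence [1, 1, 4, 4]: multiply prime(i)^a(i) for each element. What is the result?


Encode each element as an exponent of the corresponding prime:
  2^1 = 2
  3^1 = 3
  5^4 = 625
  7^4 = 2401
Product = 2 * 3 * 625 * 2401 = 9003750

9003750


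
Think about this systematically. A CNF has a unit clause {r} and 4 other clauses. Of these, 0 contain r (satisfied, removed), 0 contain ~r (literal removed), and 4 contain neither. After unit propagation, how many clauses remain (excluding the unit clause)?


Satisfied (removed): 0
Shortened (remain): 0
Unchanged (remain): 4
Remaining = 0 + 4 = 4

4


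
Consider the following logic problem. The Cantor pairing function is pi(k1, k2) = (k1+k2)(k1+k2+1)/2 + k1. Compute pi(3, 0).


k1 + k2 = 3
(k1+k2)(k1+k2+1)/2 = 3 * 4 / 2 = 6
pi = 6 + 3 = 9

9


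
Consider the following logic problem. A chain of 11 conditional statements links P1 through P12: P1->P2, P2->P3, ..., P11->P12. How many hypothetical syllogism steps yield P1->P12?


With 11 implications in a chain connecting 12 propositions:
P1->P2, P2->P3, ..., P11->P12
Steps needed = (number of implications) - 1 = 11 - 1 = 10

10


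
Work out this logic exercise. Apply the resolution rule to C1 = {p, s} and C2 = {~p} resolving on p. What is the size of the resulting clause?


Remove p from C1 and ~p from C2.
C1 remainder: {s}
C2 remainder: {}
Union (resolvent): {s}
Resolvent has 1 literal(s).

1


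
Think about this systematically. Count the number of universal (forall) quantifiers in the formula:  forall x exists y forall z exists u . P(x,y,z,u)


Quantifier prefix: forall x exists y forall z exists u
Mark each quantifier type:
  U E U E
Universal count = 2, Existential count = 2
Asked for universal (forall) quantifiers: 2

2


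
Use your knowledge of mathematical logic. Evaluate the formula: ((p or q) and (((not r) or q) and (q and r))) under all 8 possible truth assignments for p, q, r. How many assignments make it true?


Check all 8 assignments:
p=0, q=0, r=0: 0
p=0, q=0, r=1: 0
p=0, q=1, r=0: 0
p=0, q=1, r=1: 1
p=1, q=0, r=0: 0
p=1, q=0, r=1: 0
p=1, q=1, r=0: 0
p=1, q=1, r=1: 1
Count of True = 2

2


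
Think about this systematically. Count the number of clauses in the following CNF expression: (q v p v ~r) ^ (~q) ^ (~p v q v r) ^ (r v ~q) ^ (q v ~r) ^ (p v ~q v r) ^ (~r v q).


A CNF formula is a conjunction of clauses.
Clauses are separated by ^.
Counting the conjuncts: 7 clauses.

7


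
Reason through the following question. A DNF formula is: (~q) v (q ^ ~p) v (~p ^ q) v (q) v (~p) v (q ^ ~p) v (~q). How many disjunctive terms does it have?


A DNF formula is a disjunction of terms (conjunctions).
Terms are separated by v.
Counting the disjuncts: 7 terms.

7


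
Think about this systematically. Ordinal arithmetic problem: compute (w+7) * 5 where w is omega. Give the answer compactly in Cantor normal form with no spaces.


Compute (w+7) * 5.
Ordinal * is associative and left-distributive over +, but NOT commutative; for finite n>1, n*w = w but w*n stays w*n.
(w+7) * 5 = (w+7) repeated 5 times. Each intermediate +7 is absorbed by the following w; only the last survives: w*5+7.
Result = w*5+7

w*5+7


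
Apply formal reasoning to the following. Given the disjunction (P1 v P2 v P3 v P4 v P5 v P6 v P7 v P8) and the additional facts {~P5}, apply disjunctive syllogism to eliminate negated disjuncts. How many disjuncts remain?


Original disjuncts (8): P1, P2, P3, P4, P5, P6, P7, P8
Negated (eliminate): ~P5
Remaining disjuncts: P1, P2, P3, P4, P6, P7, P8
Count = 8 - 1 = 7

7


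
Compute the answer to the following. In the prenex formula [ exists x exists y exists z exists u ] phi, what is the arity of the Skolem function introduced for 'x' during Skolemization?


Quantifier prefix: exists x exists y exists z exists u
'x' is existentially quantified at position 1.
No universal quantifiers precede it.
Skolem function arity = 0 (a Skolem constant)

0


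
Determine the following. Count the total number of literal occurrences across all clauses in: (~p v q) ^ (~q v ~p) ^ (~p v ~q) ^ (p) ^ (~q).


Counting literals in each clause:
Clause 1: 2 literal(s)
Clause 2: 2 literal(s)
Clause 3: 2 literal(s)
Clause 4: 1 literal(s)
Clause 5: 1 literal(s)
Total = 8

8


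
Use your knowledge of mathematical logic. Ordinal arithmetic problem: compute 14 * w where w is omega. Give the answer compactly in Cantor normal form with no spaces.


Compute 14 * w.
Ordinal * is associative and left-distributive over +, but NOT commutative; for finite n>1, n*w = w but w*n stays w*n.
For finite n>0, n * w = sup{n*k : k<w} = w. So 14 * w = w.
Result = w

w


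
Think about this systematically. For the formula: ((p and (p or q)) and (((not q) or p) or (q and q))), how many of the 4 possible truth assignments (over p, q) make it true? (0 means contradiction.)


Check all 4 assignments:
p=0, q=0: 0
p=0, q=1: 0
p=1, q=0: 1
p=1, q=1: 1
Count of True = 2

2


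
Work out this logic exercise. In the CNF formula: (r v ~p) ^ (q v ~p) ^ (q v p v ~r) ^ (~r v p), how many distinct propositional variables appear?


Identify each variable that appears in the formula.
Variables found: p, q, r
Count = 3

3


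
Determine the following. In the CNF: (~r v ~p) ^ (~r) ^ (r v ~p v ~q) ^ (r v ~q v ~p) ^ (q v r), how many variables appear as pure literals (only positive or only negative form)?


Check each variable for pure literal status:
p: pure negative
q: mixed (not pure)
r: mixed (not pure)
Pure literal count = 1

1


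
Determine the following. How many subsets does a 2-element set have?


The power set of a set with n elements has 2^n elements.
|P(S)| = 2^2 = 4

4


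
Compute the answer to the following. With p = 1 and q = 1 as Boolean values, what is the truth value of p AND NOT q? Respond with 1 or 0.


p = 1, q = 1
Operation: p AND NOT q
Evaluate: 1 AND NOT 1 = 0

0


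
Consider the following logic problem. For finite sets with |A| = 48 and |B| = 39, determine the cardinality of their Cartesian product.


The Cartesian product A x B contains all ordered pairs (a, b).
|A x B| = |A| * |B| = 48 * 39 = 1872

1872


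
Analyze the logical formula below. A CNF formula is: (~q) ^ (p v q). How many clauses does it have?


A CNF formula is a conjunction of clauses.
Clauses are separated by ^.
Counting the conjuncts: 2 clauses.

2


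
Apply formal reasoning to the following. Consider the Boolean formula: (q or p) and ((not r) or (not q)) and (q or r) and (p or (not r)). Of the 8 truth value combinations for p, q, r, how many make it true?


Evaluate all 8 assignments for p, q, r:
p=0, q=0, r=0: 0
p=0, q=0, r=1: 0
p=0, q=1, r=0: 1
p=0, q=1, r=1: 0
p=1, q=0, r=0: 0
p=1, q=0, r=1: 1
p=1, q=1, r=0: 1
p=1, q=1, r=1: 0
Satisfying count = 3

3


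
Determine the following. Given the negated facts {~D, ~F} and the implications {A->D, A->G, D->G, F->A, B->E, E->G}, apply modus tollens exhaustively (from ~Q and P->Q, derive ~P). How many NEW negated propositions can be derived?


Initial negated facts: {~D, ~F}
Apply modus tollens to closure:
  ~D and A->D  =>  ~A
Final negated: {~A, ~D, ~F}
New negations: {~A}
Count = 1

1


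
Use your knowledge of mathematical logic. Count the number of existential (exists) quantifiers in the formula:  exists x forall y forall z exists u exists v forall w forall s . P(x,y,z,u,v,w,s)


Quantifier prefix: exists x forall y forall z exists u exists v forall w forall s
Mark each quantifier type:
  E U U E E U U
Universal count = 4, Existential count = 3
Asked for existential (exists) quantifiers: 3

3


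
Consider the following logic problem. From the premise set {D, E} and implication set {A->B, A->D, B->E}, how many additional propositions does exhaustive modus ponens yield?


Initial facts: {D, E}
Apply modus ponens to closure:
  (no implication fires)
Final known: {D, E}
New propositions: {(none)}
Count = 0

0


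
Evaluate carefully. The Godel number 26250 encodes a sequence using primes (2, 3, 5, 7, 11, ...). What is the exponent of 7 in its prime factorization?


Factorize 26250 by dividing by 7 repeatedly.
Division steps: 7 divides 26250 exactly 1 time(s).
Exponent of 7 = 1

1


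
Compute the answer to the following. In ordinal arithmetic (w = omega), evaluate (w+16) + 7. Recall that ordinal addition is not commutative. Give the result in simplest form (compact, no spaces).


Compute (w+16) + 7.
Ordinal + is associative but NOT commutative; for finite n>0, n + w = w but w + n stays w+n.
By associativity: (w+16) + 7 = w + (16+7) = w+23.
Result = w+23

w+23


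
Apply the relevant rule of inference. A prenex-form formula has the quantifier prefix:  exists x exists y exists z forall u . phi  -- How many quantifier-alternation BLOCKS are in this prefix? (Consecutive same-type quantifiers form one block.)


Quantifier-type sequence: E E E A  (A=forall, E=exists)
Group into maximal same-type runs:
  Ex3 | Ax1
Number of blocks = 2

2


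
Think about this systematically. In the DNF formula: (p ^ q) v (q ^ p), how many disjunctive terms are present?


A DNF formula is a disjunction of terms (conjunctions).
Terms are separated by v.
Counting the disjuncts: 2 terms.

2


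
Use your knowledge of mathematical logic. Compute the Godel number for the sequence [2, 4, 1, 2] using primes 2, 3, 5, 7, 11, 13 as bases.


Encode each element as an exponent of the corresponding prime:
  2^2 = 4
  3^4 = 81
  5^1 = 5
  7^2 = 49
Product = 4 * 81 * 5 * 49 = 79380

79380


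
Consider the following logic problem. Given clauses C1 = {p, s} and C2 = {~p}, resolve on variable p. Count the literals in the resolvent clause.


Remove p from C1 and ~p from C2.
C1 remainder: {s}
C2 remainder: {}
Union (resolvent): {s}
Resolvent has 1 literal(s).

1


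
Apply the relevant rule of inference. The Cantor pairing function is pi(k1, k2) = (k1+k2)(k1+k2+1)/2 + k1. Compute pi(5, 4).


k1 + k2 = 9
(k1+k2)(k1+k2+1)/2 = 9 * 10 / 2 = 45
pi = 45 + 5 = 50

50


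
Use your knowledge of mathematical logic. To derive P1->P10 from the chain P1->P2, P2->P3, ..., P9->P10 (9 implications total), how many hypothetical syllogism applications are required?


With 9 implications in a chain connecting 10 propositions:
P1->P2, P2->P3, ..., P9->P10
Steps needed = (number of implications) - 1 = 9 - 1 = 8

8


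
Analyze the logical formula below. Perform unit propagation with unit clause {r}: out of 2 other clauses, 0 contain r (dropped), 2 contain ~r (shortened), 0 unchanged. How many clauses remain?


Satisfied (removed): 0
Shortened (remain): 2
Unchanged (remain): 0
Remaining = 2 + 0 = 2

2


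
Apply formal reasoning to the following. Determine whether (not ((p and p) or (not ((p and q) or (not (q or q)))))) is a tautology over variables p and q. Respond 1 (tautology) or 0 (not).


Check all 4 assignments:
p=0, q=0: 1
p=0, q=1: 0
p=1, q=0: 0
p=1, q=1: 0
Satisfying count = 1/4.
Tautology iff count = 4: no.

0


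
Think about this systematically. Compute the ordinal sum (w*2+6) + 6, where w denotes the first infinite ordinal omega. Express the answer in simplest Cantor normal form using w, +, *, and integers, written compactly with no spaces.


Compute (w*2+6) + 6.
Ordinal + is associative but NOT commutative; for finite n>0, n + w = w but w + n stays w+n.
By associativity: (w*2+6) + 6 = w*2 + (6+6) = w*2+12.
Result = w*2+12

w*2+12


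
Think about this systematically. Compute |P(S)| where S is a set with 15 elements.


The power set of a set with n elements has 2^n elements.
|P(S)| = 2^15 = 32768

32768


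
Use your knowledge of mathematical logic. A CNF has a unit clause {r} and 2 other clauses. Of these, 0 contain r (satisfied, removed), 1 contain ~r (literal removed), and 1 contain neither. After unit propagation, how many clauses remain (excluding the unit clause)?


Satisfied (removed): 0
Shortened (remain): 1
Unchanged (remain): 1
Remaining = 1 + 1 = 2

2


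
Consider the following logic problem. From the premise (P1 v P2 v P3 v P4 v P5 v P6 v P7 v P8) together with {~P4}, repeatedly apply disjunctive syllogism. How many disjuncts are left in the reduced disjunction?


Original disjuncts (8): P1, P2, P3, P4, P5, P6, P7, P8
Negated (eliminate): ~P4
Remaining disjuncts: P1, P2, P3, P5, P6, P7, P8
Count = 8 - 1 = 7

7


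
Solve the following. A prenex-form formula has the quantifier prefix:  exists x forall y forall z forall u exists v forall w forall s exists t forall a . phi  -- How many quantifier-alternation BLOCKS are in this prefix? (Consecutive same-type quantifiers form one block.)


Quantifier-type sequence: E A A A E A A E A  (A=forall, E=exists)
Group into maximal same-type runs:
  Ex1 | Ax3 | Ex1 | Ax2 | Ex1 | Ax1
Number of blocks = 6

6


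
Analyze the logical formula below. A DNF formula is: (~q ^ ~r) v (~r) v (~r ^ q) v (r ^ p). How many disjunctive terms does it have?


A DNF formula is a disjunction of terms (conjunctions).
Terms are separated by v.
Counting the disjuncts: 4 terms.

4


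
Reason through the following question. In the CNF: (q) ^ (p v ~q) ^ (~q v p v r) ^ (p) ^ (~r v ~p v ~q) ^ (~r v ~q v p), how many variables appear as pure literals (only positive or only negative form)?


Check each variable for pure literal status:
p: mixed (not pure)
q: mixed (not pure)
r: mixed (not pure)
Pure literal count = 0

0


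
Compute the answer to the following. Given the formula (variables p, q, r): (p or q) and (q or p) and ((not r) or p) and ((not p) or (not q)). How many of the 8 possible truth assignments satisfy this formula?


Evaluate all 8 assignments for p, q, r:
p=0, q=0, r=0: 0
p=0, q=0, r=1: 0
p=0, q=1, r=0: 1
p=0, q=1, r=1: 0
p=1, q=0, r=0: 1
p=1, q=0, r=1: 1
p=1, q=1, r=0: 0
p=1, q=1, r=1: 0
Satisfying count = 3

3


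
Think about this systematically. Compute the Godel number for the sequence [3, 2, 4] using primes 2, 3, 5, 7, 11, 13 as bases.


Encode each element as an exponent of the corresponding prime:
  2^3 = 8
  3^2 = 9
  5^4 = 625
Product = 8 * 9 * 625 = 45000

45000


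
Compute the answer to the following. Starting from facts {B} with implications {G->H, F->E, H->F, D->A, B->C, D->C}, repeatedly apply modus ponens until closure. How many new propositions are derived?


Initial facts: {B}
Apply modus ponens to closure:
  B and B->C  =>  C
Final known: {B, C}
New propositions: {C}
Count = 1

1


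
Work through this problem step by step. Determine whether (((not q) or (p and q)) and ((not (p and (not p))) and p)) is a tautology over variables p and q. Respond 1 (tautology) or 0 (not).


Check all 4 assignments:
p=0, q=0: 0
p=0, q=1: 0
p=1, q=0: 1
p=1, q=1: 1
Satisfying count = 2/4.
Tautology iff count = 4: no.

0


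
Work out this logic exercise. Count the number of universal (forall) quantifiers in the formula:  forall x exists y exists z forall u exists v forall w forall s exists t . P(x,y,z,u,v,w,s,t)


Quantifier prefix: forall x exists y exists z forall u exists v forall w forall s exists t
Mark each quantifier type:
  U E E U E U U E
Universal count = 4, Existential count = 4
Asked for universal (forall) quantifiers: 4

4


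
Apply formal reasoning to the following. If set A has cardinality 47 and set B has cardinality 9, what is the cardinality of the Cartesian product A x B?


The Cartesian product A x B contains all ordered pairs (a, b).
|A x B| = |A| * |B| = 47 * 9 = 423

423
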